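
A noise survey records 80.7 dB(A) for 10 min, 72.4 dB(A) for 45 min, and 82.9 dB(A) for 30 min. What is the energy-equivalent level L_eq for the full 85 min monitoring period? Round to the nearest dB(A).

80 dB(A)

L_eq = 10·log₁₀[(1/T)·Σ tᵢ·10^(Lᵢ/10)] with T = 85 min.
Σ tᵢ·10^(Lᵢ/10) = 10·10^(80.7/10) + 45·10^(72.4/10) + 30·10^(82.9/10) = 7.806e+09.
L_eq = 10·log₁₀(7.806e+09/85) = 79.63 dB(A).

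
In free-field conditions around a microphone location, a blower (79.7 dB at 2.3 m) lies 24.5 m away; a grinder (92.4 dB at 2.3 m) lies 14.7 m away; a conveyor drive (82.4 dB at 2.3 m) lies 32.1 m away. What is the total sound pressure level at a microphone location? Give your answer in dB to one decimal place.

76.5 dB

First find each source's level at the receiver (point-source: −20·log₁₀(r/r_ref)), then combine on an intensity basis.
blower: 79.7 − 20·log₁₀(24.5/2.3) = 79.7 − 20.55 = 59.15 dB.
grinder: 92.4 − 20·log₁₀(14.7/2.3) = 92.4 − 16.11 = 76.29 dB.
conveyor drive: 82.4 − 20·log₁₀(32.1/2.3) = 82.4 − 22.90 = 59.50 dB.
Σ 10^(L/10) = 4.426e+07 → L_total = 10·log₁₀(4.426e+07) = 76.46 dB.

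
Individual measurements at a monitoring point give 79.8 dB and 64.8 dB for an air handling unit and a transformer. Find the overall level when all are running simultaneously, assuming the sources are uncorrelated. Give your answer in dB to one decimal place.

For uncorrelated sources the intensities add, so convert each level to linear form, sum, and take 10·log₁₀ of the total.
Σ 10^(L/10) = 10^(79.8/10) + 10^(64.8/10) = 9.852e+07.
L_total = 10·log₁₀(9.852e+07) = 79.94 dB.

79.9 dB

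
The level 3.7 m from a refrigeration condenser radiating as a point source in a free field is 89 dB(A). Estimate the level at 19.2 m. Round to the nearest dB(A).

75 dB(A)

Spherical spreading from a point source gives a 20·log₁₀(r₂/r₁) drop.
L₂ = 89 − 20·log₁₀(19.2/3.7) = 89 − 14.302 = 74.70 dB(A).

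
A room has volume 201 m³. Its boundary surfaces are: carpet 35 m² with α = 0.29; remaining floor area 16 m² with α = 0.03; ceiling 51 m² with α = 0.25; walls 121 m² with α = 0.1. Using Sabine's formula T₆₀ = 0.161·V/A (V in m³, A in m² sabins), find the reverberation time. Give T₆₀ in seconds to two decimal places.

Total absorption A = 35·0.29 + 16·0.03 + 51·0.25 + 121·0.1 = 35.48 m² sabins.
T₆₀ = 0.161 × 201 / 35.48 = 0.912 s.

0.91 s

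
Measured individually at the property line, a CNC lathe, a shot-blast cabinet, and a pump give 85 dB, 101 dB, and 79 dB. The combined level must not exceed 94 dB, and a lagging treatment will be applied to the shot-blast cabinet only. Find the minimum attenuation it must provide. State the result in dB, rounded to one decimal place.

Everything except the shot-blast cabinet sums to 10^(85/10) + 10^(79/10) = 3.957e+08 in linear terms, 85.97 dB.
To meet 94 dB overall, the treated shot-blast cabinet may contribute at most 10^(94/10) − 3.957e+08 = 2.116e+09, i.e. 93.26 dB.
Required insertion loss = 101 − 93.26 = 7.74 dB.

7.7 dB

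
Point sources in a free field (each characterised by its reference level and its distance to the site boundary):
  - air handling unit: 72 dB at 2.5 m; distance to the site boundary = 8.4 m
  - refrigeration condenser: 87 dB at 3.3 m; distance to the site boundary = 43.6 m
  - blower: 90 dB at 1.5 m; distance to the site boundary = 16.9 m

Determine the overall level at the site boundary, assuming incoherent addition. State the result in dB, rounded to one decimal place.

70.8 dB

Propagate each source to the receiver with L = L_ref − 20·log₁₀(r/r_ref), then add intensities.
air handling unit: 72 − 20·log₁₀(8.4/2.5) = 72 − 10.53 = 61.47 dB.
refrigeration condenser: 87 − 20·log₁₀(43.6/3.3) = 87 − 22.42 = 64.58 dB.
blower: 90 − 20·log₁₀(16.9/1.5) = 90 − 21.04 = 68.96 dB.
Σ 10^(L/10) = 1.215e+07 → L_total = 10·log₁₀(1.215e+07) = 70.85 dB.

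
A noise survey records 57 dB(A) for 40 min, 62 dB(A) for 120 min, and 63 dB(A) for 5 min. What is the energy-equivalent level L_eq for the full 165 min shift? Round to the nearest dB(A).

L_eq = 10·log₁₀[(1/T)·Σ tᵢ·10^(Lᵢ/10)] with T = 165 min.
Σ tᵢ·10^(Lᵢ/10) = 40·10^(57/10) + 120·10^(62/10) + 5·10^(63/10) = 2.202e+08.
L_eq = 10·log₁₀(2.202e+08/165) = 61.25 dB(A).

61 dB(A)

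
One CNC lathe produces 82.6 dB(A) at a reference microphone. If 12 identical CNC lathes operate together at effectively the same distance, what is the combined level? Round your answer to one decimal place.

With 12 equal, uncorrelated contributions the intensity is 12× that of one unit, giving a rise of 10·log₁₀ 12.
L_total = 82.6 + 10·log₁₀(12) = 82.6 + 10.792 = 93.39 dB(A).

93.4 dB(A)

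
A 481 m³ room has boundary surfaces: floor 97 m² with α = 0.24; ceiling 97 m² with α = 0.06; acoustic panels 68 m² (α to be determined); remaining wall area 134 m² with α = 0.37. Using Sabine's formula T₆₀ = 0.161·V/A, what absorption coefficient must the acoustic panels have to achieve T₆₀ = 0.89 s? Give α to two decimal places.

0.12

Required total absorption A = 0.161·481/0.89 = 87.01 m².
Absorption from the other surfaces = 97·0.24 + 97·0.06 + 134·0.37 = 78.68 m², so the acoustic panels must supply 8.33 m² over 68 m².
α = 8.33/68 = 0.123.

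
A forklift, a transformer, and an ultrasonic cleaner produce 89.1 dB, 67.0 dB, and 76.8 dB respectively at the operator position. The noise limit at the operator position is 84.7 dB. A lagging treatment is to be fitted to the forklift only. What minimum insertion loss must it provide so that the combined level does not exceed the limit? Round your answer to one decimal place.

5.3 dB

Fixed contribution from the other sources: Σ 10^(L/10) = 10^(67.0/10) + 10^(76.8/10) = 5.287e+07 (77.23 dB).
To meet 84.7 dB overall, the treated forklift may contribute at most 10^(84.7/10) − 5.287e+07 = 2.422e+08, i.e. 83.84 dB.
Required insertion loss = 89.1 − 83.84 = 5.26 dB.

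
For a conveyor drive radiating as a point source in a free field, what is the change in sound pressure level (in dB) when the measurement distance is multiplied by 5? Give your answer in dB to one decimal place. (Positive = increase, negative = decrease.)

-14.0 dB

With spherical spreading the level changes by −20·log₁₀(r₂/r₁).
ΔL = −20·log₁₀(5) = -13.98 dB.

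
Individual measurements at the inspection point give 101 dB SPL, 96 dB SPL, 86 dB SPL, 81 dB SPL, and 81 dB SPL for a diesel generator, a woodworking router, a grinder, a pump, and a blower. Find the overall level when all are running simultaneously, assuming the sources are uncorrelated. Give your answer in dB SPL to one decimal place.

Incoherent sources combine by intensity addition: L_total = 10·log₁₀(Σ 10^(L_i/10)).
Σ 10^(L/10) = 10^(101/10) + 10^(96/10) + 10^(86/10) + 10^(81/10) + 10^(81/10) = 1.722e+10.
L_total = 10·log₁₀(1.722e+10) = 102.36 dB SPL.

102.4 dB SPL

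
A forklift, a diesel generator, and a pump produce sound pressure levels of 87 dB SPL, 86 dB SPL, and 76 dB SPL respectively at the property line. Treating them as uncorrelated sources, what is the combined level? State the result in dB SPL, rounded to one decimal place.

Incoherent sources combine by intensity addition: L_total = 10·log₁₀(Σ 10^(L_i/10)).
Σ 10^(L/10) = 10^(87/10) + 10^(86/10) + 10^(76/10) = 9.391e+08.
L_total = 10·log₁₀(9.391e+08) = 89.73 dB SPL.

89.7 dB SPL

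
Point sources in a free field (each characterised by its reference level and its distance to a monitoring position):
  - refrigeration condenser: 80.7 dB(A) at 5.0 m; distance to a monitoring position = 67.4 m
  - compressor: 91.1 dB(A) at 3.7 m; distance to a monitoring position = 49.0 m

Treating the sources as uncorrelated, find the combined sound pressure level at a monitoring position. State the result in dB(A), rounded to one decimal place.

First find each source's level at the receiver (point-source: −20·log₁₀(r/r_ref)), then combine on an intensity basis.
refrigeration condenser: 80.7 − 20·log₁₀(67.4/5.0) = 80.7 − 22.59 = 58.11 dB(A).
compressor: 91.1 − 20·log₁₀(49.0/3.7) = 91.1 − 22.44 = 68.66 dB(A).
Σ 10^(L/10) = 7.992e+06 → L_total = 10·log₁₀(7.992e+06) = 69.03 dB(A).

69.0 dB(A)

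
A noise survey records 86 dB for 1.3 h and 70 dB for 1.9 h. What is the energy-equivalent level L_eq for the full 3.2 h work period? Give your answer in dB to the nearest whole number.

82 dB

Weight each interval's intensity by its duration and average over T = 3.2 h:
Σ tᵢ·10^(Lᵢ/10) = 1.3·10^(86/10) + 1.9·10^(70/10) = 5.365e+08.
L_eq = 10·log₁₀(5.365e+08/3.2) = 82.24 dB.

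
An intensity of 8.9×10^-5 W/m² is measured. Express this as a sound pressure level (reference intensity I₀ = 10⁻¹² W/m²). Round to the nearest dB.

79 dB

I/I₀ = 8.9×10^-5/10⁻¹² = 8.9×10^7, and L = 10·log₁₀(I/I₀).
L = 10·(0.9494 + 7) = 79.49 dB.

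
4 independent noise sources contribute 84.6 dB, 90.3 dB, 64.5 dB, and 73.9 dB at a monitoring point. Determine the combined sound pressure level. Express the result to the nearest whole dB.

Incoherent sources combine by intensity addition: L_total = 10·log₁₀(Σ 10^(L_i/10)).
Σ 10^(L/10) = 10^(84.6/10) + 10^(90.3/10) + 10^(64.5/10) + 10^(73.9/10) = 1.387e+09.
L_total = 10·log₁₀(1.387e+09) = 91.42 dB.

91 dB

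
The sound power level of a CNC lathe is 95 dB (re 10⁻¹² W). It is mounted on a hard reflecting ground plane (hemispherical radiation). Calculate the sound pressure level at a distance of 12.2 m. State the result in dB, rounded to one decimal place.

65.3 dB

Free-field hemispherical radiation: L_p = L_w − 10·log₁₀(2π·r²), r = 12.2 m.
2π·r² = 935.2 m², 10·log₁₀ of that is 29.709 dB.
L_p = 95 − 29.709 = 65.29 dB.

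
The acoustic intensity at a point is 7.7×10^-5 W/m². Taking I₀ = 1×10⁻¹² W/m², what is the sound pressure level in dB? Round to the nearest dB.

79 dB

L = 10·log₁₀(I/I₀) = 10·log₁₀(7.7×10^-5/10⁻¹²) = 10·log₁₀(7.7×10^7).
L = 10·(0.8865 + 7) = 78.86 dB.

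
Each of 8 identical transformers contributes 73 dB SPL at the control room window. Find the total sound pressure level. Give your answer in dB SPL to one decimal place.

L_total = L₁ + 10·log₁₀ N for N identical incoherent sources.
L_total = 73 + 10·log₁₀(8) = 73 + 9.031 = 82.03 dB SPL.

82.0 dB SPL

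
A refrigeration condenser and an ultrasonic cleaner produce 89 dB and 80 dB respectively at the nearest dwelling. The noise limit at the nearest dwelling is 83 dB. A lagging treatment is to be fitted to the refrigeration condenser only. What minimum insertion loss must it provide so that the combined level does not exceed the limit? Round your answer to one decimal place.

9.0 dB

The untreated sources together contribute 10^(80/10) = 1.000e+08, i.e. 80.00 dB.
To meet 83 dB overall, the treated refrigeration condenser may contribute at most 10^(83/10) − 1.000e+08 = 9.953e+07, i.e. 79.98 dB.
So the refrigeration condenser must be reduced from 89 to 79.98 dB: IL = 9.02 dB.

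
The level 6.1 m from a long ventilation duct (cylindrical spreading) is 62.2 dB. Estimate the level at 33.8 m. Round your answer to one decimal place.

For a line source, L₂ = L₁ − 10·log₁₀(r₂/r₁).
L₂ = 62.2 − 10·log₁₀(33.8/6.1) = 62.2 − 7.436 = 54.76 dB.

54.8 dB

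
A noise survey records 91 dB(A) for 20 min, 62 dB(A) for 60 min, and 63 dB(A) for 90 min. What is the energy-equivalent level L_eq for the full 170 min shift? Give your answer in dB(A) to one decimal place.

Weight each interval's intensity by its duration and average over T = 170 min:
Σ tᵢ·10^(Lᵢ/10) = 20·10^(91/10) + 60·10^(62/10) + 90·10^(63/10) = 2.545e+10.
L_eq = 10·log₁₀(2.545e+10/170) = 81.75 dB(A).

81.8 dB(A)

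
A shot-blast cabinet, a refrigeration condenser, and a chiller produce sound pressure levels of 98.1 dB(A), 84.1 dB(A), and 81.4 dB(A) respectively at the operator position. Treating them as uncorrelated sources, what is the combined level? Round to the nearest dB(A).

98 dB(A)

Incoherent sources combine by intensity addition: L_total = 10·log₁₀(Σ 10^(L_i/10)).
Σ 10^(L/10) = 10^(98.1/10) + 10^(84.1/10) + 10^(81.4/10) = 6.852e+09.
L_total = 10·log₁₀(6.852e+09) = 98.36 dB(A).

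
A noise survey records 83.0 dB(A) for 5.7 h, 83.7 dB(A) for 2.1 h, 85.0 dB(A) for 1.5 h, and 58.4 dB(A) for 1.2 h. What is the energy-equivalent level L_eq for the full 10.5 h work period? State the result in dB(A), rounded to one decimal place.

83.0 dB(A)

L_eq = 10·log₁₀[(1/T)·Σ tᵢ·10^(Lᵢ/10)] with T = 10.5 h.
Σ tᵢ·10^(Lᵢ/10) = 5.7·10^(83.0/10) + 2.1·10^(83.7/10) + 1.5·10^(85.0/10) + 1.2·10^(58.4/10) = 2.105e+09.
L_eq = 10·log₁₀(2.105e+09/10.5) = 83.02 dB(A).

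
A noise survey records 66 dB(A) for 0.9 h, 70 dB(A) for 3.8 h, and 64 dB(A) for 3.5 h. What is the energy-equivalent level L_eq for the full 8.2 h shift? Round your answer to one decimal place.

67.9 dB(A)

The energy average is taken in the linear domain: L_eq = 10·log₁₀[(Σ tᵢ·10^(Lᵢ/10))/T], T = 8.2 h.
Σ tᵢ·10^(Lᵢ/10) = 0.9·10^(66/10) + 3.8·10^(70/10) + 3.5·10^(64/10) = 5.037e+07.
L_eq = 10·log₁₀(5.037e+07/8.2) = 67.88 dB(A).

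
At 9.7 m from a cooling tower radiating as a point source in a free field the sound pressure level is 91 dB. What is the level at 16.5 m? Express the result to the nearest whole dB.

For a point source, L₂ = L₁ − 20·log₁₀(r₂/r₁).
L₂ = 91 − 20·log₁₀(16.5/9.7) = 91 − 4.614 = 86.39 dB.

86 dB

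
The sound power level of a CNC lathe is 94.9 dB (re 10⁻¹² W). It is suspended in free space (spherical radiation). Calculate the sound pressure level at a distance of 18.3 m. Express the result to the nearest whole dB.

The power spreads over a sphere of area 4π·r², so L_p = L_w − 10·log₁₀(4π·r²).
4π·r² = 4208 m², 10·log₁₀ of that is 36.241 dB.
L_p = 94.9 − 36.241 = 58.66 dB.

59 dB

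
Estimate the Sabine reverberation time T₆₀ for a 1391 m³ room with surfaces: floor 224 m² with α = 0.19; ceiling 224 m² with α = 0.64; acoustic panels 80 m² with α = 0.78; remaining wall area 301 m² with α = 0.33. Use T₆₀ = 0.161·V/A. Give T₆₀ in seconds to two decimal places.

0.64 s

A = Σ Sᵢαᵢ = 224·0.19 + 224·0.64 + 80·0.78 + 301·0.33 = 347.65 m².
T₆₀ = 0.161 × 1391 / 347.65 = 0.644 s.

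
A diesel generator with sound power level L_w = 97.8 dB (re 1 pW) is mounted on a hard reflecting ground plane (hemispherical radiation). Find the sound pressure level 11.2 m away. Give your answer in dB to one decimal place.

Free-field hemispherical radiation: L_p = L_w − 10·log₁₀(2π·r²), r = 11.2 m.
2π·r² = 788.2 m², 10·log₁₀ of that is 28.966 dB.
L_p = 97.8 − 28.966 = 68.83 dB.

68.8 dB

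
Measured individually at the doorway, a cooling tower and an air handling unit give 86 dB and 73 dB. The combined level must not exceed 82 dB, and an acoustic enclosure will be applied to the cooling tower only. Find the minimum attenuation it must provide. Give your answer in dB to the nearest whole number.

Everything except the cooling tower sums to 10^(73/10) = 1.995e+07 in linear terms, 73.00 dB.
The limit corresponds to 10^(82/10) = 1.585e+08; subtracting the fixed part leaves 1.385e+08 for the cooling tower, i.e. 81.42 dB.
Required insertion loss = 86 − 81.42 = 4.58 dB.

5 dB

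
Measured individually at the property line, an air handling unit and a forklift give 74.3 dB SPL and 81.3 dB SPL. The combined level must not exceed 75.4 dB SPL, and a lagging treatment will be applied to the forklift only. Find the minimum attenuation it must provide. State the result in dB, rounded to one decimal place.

12.4 dB

Everything except the forklift sums to 10^(74.3/10) = 2.692e+07 in linear terms, 74.30 dB SPL.
The limit corresponds to 10^(75.4/10) = 3.467e+07; subtracting the fixed part leaves 7.758e+06 for the forklift, i.e. 68.90 dB SPL.
So the forklift must be reduced from 81.3 to 68.90 dB SPL: IL = 12.40 dB.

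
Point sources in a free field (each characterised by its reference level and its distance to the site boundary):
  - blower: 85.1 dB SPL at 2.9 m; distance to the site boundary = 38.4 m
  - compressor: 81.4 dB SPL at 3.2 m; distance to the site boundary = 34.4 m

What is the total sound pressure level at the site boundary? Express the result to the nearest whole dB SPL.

65 dB SPL

Apply inverse-square spreading to bring every level to the receiver, then sum 10^(L/10).
blower: 85.1 − 20·log₁₀(38.4/2.9) = 85.1 − 22.44 = 62.66 dB SPL.
compressor: 81.4 − 20·log₁₀(34.4/3.2) = 81.4 − 20.63 = 60.77 dB SPL.
Σ 10^(L/10) = 3.040e+06 → L_total = 10·log₁₀(3.040e+06) = 64.83 dB SPL.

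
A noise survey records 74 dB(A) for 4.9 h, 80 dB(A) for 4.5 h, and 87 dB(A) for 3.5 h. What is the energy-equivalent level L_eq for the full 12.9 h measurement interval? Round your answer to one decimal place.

82.6 dB(A)

L_eq = 10·log₁₀[(1/T)·Σ tᵢ·10^(Lᵢ/10)] with T = 12.9 h.
Σ tᵢ·10^(Lᵢ/10) = 4.9·10^(74/10) + 4.5·10^(80/10) + 3.5·10^(87/10) = 2.327e+09.
L_eq = 10·log₁₀(2.327e+09/12.9) = 82.56 dB(A).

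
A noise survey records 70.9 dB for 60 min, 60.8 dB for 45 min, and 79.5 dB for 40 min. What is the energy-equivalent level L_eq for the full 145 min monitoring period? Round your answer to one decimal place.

L_eq = 10·log₁₀[(1/T)·Σ tᵢ·10^(Lᵢ/10)] with T = 145 min.
Σ tᵢ·10^(Lᵢ/10) = 60·10^(70.9/10) + 45·10^(60.8/10) + 40·10^(79.5/10) = 4.357e+09.
L_eq = 10·log₁₀(4.357e+09/145) = 74.78 dB.

74.8 dB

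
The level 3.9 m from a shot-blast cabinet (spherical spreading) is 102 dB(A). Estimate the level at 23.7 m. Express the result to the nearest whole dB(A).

Spherical spreading from a point source gives a 20·log₁₀(r₂/r₁) drop.
L₂ = 102 − 20·log₁₀(23.7/3.9) = 102 − 15.674 = 86.33 dB(A).

86 dB(A)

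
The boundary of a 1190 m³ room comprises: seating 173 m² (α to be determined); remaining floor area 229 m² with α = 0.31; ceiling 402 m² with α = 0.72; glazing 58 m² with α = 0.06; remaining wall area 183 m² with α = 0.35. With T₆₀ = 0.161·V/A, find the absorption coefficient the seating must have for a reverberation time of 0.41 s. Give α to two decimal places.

From T₆₀ = 0.161·V/A, the target T₆₀ = 0.41 s needs A = 0.161·1190/0.41 = 467.29 m².
Absorption from the other surfaces = 229·0.31 + 402·0.72 + 58·0.06 + 183·0.35 = 427.96 m², so the seating must supply 39.33 m² over 173 m².
α = 39.33/173 = 0.227.

0.23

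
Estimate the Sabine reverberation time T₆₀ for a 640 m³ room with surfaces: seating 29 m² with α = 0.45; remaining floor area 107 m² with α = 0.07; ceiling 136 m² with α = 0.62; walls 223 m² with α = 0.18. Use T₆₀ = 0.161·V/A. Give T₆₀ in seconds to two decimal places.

A = Σ Sᵢαᵢ = 29·0.45 + 107·0.07 + 136·0.62 + 223·0.18 = 145.00 m².
T₆₀ = 0.161 × 640 / 145.00 = 0.711 s.

0.71 s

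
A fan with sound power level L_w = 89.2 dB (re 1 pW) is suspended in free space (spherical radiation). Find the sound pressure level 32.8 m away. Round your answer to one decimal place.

47.9 dB

Free-field spherical radiation: L_p = L_w − 10·log₁₀(4π·r²), r = 32.8 m.
4π·r² = 1.352e+04 m², 10·log₁₀ of that is 41.310 dB.
L_p = 89.2 − 41.310 = 47.89 dB.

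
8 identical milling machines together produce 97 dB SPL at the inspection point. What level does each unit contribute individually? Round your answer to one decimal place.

For N identical incoherent sources L_total = L₁ + 10·log₁₀ N, so L₁ = 97 − 10·log₁₀(8) = 97 − 9.031.

88.0 dB SPL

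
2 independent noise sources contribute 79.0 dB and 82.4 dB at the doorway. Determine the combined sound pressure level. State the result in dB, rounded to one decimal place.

For uncorrelated sources the intensities add, so convert each level to linear form, sum, and take 10·log₁₀ of the total.
Σ 10^(L/10) = 10^(79.0/10) + 10^(82.4/10) = 2.532e+08.
L_total = 10·log₁₀(2.532e+08) = 84.03 dB.

84.0 dB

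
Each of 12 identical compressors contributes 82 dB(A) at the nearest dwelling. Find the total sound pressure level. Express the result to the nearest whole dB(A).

93 dB(A)

L_total = L₁ + 10·log₁₀ N for N identical incoherent sources.
L_total = 82 + 10·log₁₀(12) = 82 + 10.792 = 92.79 dB(A).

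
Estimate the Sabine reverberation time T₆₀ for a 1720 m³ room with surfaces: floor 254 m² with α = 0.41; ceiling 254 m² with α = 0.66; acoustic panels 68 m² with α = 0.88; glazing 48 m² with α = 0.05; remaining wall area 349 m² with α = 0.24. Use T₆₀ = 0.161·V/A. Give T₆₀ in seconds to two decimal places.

A = Σ Sᵢαᵢ = 254·0.41 + 254·0.66 + 68·0.88 + 48·0.05 + 349·0.24 = 417.78 m².
T₆₀ = 0.161 × 1720 / 417.78 = 0.663 s.

0.66 s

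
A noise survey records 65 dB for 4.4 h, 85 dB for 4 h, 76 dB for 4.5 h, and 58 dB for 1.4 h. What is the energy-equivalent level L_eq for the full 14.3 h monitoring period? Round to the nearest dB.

The energy average is taken in the linear domain: L_eq = 10·log₁₀[(Σ tᵢ·10^(Lᵢ/10))/T], T = 14.3 h.
Σ tᵢ·10^(Lᵢ/10) = 4.4·10^(65/10) + 4·10^(85/10) + 4.5·10^(76/10) + 1.4·10^(58/10) = 1.459e+09.
L_eq = 10·log₁₀(1.459e+09/14.3) = 80.09 dB.

80 dB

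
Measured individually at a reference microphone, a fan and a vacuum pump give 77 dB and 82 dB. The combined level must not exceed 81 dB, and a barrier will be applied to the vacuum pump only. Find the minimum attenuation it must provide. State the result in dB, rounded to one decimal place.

The untreated sources together contribute 10^(77/10) = 5.012e+07, i.e. 77.00 dB.
To meet 81 dB overall, the treated vacuum pump may contribute at most 10^(81/10) − 5.012e+07 = 7.577e+07, i.e. 78.80 dB.
So the vacuum pump must be reduced from 82 to 78.80 dB: IL = 3.20 dB.

3.2 dB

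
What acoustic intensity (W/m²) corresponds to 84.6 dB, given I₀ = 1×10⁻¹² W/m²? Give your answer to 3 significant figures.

I/I₀ = 10^(84.6/10) = 2.884e+08, so I = 2.884e+08 × 10⁻¹² W/m².

0.000288 W/m²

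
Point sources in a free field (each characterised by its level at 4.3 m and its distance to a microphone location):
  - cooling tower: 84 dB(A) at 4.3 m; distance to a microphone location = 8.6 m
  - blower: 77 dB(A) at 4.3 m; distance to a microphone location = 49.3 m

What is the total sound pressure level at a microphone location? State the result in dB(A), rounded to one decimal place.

Propagate each source to the receiver with L = L_ref − 20·log₁₀(r/r_ref), then add intensities.
cooling tower: 84 − 20·log₁₀(8.6/4.3) = 84 − 6.02 = 77.98 dB(A).
blower: 77 − 20·log₁₀(49.3/4.3) = 77 − 21.19 = 55.81 dB(A).
Σ 10^(L/10) = 6.318e+07 → L_total = 10·log₁₀(6.318e+07) = 78.01 dB(A).

78.0 dB(A)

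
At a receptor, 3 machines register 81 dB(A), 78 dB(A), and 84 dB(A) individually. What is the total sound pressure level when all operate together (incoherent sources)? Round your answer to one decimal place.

Incoherent sources combine by intensity addition: L_total = 10·log₁₀(Σ 10^(L_i/10)).
Σ 10^(L/10) = 10^(81/10) + 10^(78/10) + 10^(84/10) = 4.402e+08.
L_total = 10·log₁₀(4.402e+08) = 86.44 dB(A).

86.4 dB(A)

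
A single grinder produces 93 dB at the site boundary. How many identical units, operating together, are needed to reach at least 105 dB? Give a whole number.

N identical sources give L₁ + 10·log₁₀ N, so require 10·log₁₀ N ≥ 105 − 93 = 12.0 dB.
N ≥ 10^(12.0/10) = 15.849, so N = 16.

16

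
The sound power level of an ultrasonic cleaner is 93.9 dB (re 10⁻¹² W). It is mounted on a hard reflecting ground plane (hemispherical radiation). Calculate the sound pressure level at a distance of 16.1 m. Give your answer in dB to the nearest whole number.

62 dB

The power spreads over a hemisphere of area 2π·r², so L_p = L_w − 10·log₁₀(2π·r²).
2π·r² = 1629 m², 10·log₁₀ of that is 32.118 dB.
L_p = 93.9 − 32.118 = 61.78 dB.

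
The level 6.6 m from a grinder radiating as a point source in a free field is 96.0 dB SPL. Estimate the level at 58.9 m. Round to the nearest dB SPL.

For a point source, L₂ = L₁ − 20·log₁₀(r₂/r₁).
L₂ = 96.0 − 20·log₁₀(58.9/6.6) = 96.0 − 19.011 = 76.99 dB SPL.

77 dB SPL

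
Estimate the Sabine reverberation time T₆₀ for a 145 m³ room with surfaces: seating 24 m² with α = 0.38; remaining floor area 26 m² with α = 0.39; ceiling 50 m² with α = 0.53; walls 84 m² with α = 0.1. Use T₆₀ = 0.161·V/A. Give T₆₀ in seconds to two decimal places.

Summing Sᵢαᵢ: 24·0.38 + 26·0.39 + 50·0.53 + 84·0.1 = 54.16 m².
T₆₀ = 0.161·V/A = 0.161·145/54.16 = 0.431 s.

0.43 s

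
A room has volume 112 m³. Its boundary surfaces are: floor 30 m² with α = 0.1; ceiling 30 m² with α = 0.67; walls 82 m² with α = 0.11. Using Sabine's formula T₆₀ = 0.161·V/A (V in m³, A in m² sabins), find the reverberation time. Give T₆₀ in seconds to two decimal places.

Total absorption A = 30·0.1 + 30·0.67 + 82·0.11 = 32.12 m² sabins.
T₆₀ = 0.161 × 112 / 32.12 = 0.561 s.

0.56 s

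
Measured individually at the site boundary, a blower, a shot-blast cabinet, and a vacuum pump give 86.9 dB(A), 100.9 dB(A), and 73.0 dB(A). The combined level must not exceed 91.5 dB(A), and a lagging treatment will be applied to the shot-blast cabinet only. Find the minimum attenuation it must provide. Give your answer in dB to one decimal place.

11.3 dB

The untreated sources together contribute 10^(86.9/10) + 10^(73.0/10) = 5.097e+08, i.e. 87.07 dB(A).
To meet 91.5 dB(A) overall, the treated shot-blast cabinet may contribute at most 10^(91.5/10) − 5.097e+08 = 9.028e+08, i.e. 89.56 dB(A).
Required insertion loss = 100.9 − 89.56 = 11.34 dB.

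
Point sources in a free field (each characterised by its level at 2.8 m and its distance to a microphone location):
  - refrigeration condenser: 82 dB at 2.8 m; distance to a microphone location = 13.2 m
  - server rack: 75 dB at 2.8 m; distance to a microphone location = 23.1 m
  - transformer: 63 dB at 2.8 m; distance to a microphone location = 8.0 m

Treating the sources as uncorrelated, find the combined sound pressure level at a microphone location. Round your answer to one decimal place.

Propagate each source to the receiver with L = L_ref − 20·log₁₀(r/r_ref), then add intensities.
refrigeration condenser: 82 − 20·log₁₀(13.2/2.8) = 82 − 13.47 = 68.53 dB.
server rack: 75 − 20·log₁₀(23.1/2.8) = 75 − 18.33 = 56.67 dB.
transformer: 63 − 20·log₁₀(8.0/2.8) = 63 − 9.12 = 53.88 dB.
Σ 10^(L/10) = 7.840e+06 → L_total = 10·log₁₀(7.840e+06) = 68.94 dB.

68.9 dB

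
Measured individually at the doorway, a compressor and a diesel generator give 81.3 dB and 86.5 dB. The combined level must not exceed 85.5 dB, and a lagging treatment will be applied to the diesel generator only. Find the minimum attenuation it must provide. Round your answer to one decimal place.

3.1 dB

Everything except the diesel generator sums to 10^(81.3/10) = 1.349e+08 in linear terms, 81.30 dB.
To meet 85.5 dB overall, the treated diesel generator may contribute at most 10^(85.5/10) − 1.349e+08 = 2.199e+08, i.e. 83.42 dB.
So the diesel generator must be reduced from 86.5 to 83.42 dB: IL = 3.08 dB.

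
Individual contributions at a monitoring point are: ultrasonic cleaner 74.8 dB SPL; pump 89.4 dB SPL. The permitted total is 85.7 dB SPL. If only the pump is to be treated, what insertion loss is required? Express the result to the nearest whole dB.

4 dB

The untreated sources together contribute 10^(74.8/10) = 3.020e+07, i.e. 74.80 dB SPL.
The limit corresponds to 10^(85.7/10) = 3.715e+08; subtracting the fixed part leaves 3.413e+08 for the pump, i.e. 85.33 dB SPL.
So the pump must be reduced from 89.4 to 85.33 dB SPL: IL = 4.07 dB.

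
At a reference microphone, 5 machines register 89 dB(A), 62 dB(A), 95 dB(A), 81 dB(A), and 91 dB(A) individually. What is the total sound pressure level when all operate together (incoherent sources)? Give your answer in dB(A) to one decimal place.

97.3 dB(A)

Incoherent sources combine by intensity addition: L_total = 10·log₁₀(Σ 10^(L_i/10)).
Σ 10^(L/10) = 10^(89/10) + 10^(62/10) + 10^(95/10) + 10^(81/10) + 10^(91/10) = 5.343e+09.
L_total = 10·log₁₀(5.343e+09) = 97.28 dB(A).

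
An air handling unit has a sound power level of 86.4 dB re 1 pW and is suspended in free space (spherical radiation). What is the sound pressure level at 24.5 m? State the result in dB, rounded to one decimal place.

L_p = L_w − 10·log₁₀(4π·r²) with r = 24.5 m.
4π·r² = 7543 m², 10·log₁₀ of that is 38.775 dB.
L_p = 86.4 − 38.775 = 47.62 dB.

47.6 dB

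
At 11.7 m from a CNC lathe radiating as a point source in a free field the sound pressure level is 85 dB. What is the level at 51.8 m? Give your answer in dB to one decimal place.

72.1 dB

For a point source, L₂ = L₁ − 20·log₁₀(r₂/r₁).
L₂ = 85 − 20·log₁₀(51.8/11.7) = 85 − 12.923 = 72.08 dB.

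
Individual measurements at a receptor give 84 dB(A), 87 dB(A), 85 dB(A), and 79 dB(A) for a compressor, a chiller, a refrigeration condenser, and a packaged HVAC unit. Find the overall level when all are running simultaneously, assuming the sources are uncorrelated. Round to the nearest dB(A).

For uncorrelated sources the intensities add, so convert each level to linear form, sum, and take 10·log₁₀ of the total.
Σ 10^(L/10) = 10^(84/10) + 10^(87/10) + 10^(85/10) + 10^(79/10) = 1.148e+09.
L_total = 10·log₁₀(1.148e+09) = 90.60 dB(A).

91 dB(A)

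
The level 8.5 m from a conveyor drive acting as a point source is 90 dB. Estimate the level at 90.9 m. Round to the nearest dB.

Spherical spreading from a point source gives a 20·log₁₀(r₂/r₁) drop.
L₂ = 90 − 20·log₁₀(90.9/8.5) = 90 − 20.583 = 69.42 dB.

69 dB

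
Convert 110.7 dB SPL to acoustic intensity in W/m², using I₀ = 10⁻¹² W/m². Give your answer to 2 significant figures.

0.12 W/m²

I/I₀ = 10^(110.7/10) = 1.175e+11, so I = 1.175e+11 × 10⁻¹² W/m².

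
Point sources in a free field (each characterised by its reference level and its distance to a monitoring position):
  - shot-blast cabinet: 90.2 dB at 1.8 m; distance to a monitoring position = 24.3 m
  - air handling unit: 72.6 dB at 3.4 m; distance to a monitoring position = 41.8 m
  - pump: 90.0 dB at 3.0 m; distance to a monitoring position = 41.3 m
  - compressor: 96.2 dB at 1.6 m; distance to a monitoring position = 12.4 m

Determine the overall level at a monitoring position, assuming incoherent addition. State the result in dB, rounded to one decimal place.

79.1 dB

Apply inverse-square spreading to bring every level to the receiver, then sum 10^(L/10).
shot-blast cabinet: 90.2 − 20·log₁₀(24.3/1.8) = 90.2 − 22.61 = 67.59 dB.
air handling unit: 72.6 − 20·log₁₀(41.8/3.4) = 72.6 − 21.79 = 50.81 dB.
pump: 90.0 − 20·log₁₀(41.3/3.0) = 90.0 − 22.78 = 67.22 dB.
compressor: 96.2 − 20·log₁₀(12.4/1.6) = 96.2 − 17.79 = 78.41 dB.
Σ 10^(L/10) = 8.055e+07 → L_total = 10·log₁₀(8.055e+07) = 79.06 dB.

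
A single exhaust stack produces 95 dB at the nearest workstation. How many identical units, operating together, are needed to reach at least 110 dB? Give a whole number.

N identical sources give L₁ + 10·log₁₀ N, so require 10·log₁₀ N ≥ 110 − 95 = 15.0 dB.
N ≥ 10^(15.0/10) = 31.623, so N = 32.

32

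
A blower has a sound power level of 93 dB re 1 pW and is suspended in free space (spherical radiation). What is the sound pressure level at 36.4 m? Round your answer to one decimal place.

50.8 dB

L_p = L_w − 10·log₁₀(4π·r²) with r = 36.4 m.
4π·r² = 1.665e+04 m², 10·log₁₀ of that is 42.214 dB.
L_p = 93 − 42.214 = 50.79 dB.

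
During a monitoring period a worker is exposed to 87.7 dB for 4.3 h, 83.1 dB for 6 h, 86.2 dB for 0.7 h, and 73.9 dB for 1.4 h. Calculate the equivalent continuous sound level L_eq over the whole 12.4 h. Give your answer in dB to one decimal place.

The energy average is taken in the linear domain: L_eq = 10·log₁₀[(Σ tᵢ·10^(Lᵢ/10))/T], T = 12.4 h.
Σ tᵢ·10^(Lᵢ/10) = 4.3·10^(87.7/10) + 6·10^(83.1/10) + 0.7·10^(86.2/10) + 1.4·10^(73.9/10) = 4.083e+09.
L_eq = 10·log₁₀(4.083e+09/12.4) = 85.18 dB.

85.2 dB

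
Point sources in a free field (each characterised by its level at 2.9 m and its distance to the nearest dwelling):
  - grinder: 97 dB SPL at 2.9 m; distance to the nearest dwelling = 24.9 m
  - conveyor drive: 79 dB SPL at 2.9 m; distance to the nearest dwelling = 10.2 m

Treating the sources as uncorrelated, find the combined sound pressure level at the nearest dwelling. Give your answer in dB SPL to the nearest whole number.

79 dB SPL

First find each source's level at the receiver (point-source: −20·log₁₀(r/r_ref)), then combine on an intensity basis.
grinder: 97 − 20·log₁₀(24.9/2.9) = 97 − 18.68 = 78.32 dB SPL.
conveyor drive: 79 − 20·log₁₀(10.2/2.9) = 79 − 10.92 = 68.08 dB SPL.
Σ 10^(L/10) = 7.440e+07 → L_total = 10·log₁₀(7.440e+07) = 78.72 dB SPL.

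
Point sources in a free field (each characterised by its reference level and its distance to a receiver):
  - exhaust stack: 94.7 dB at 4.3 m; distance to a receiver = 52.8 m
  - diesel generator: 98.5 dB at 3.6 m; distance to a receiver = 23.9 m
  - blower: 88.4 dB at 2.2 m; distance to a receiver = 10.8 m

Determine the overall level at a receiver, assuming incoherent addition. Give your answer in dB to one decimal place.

First find each source's level at the receiver (point-source: −20·log₁₀(r/r_ref)), then combine on an intensity basis.
exhaust stack: 94.7 − 20·log₁₀(52.8/4.3) = 94.7 − 21.78 = 72.92 dB.
diesel generator: 98.5 − 20·log₁₀(23.9/3.6) = 98.5 − 16.44 = 82.06 dB.
blower: 88.4 − 20·log₁₀(10.8/2.2) = 88.4 − 13.82 = 74.58 dB.
Σ 10^(L/10) = 2.089e+08 → L_total = 10·log₁₀(2.089e+08) = 83.20 dB.

83.2 dB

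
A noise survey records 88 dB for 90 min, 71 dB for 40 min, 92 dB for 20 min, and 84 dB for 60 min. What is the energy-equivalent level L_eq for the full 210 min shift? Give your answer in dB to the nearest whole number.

87 dB

L_eq = 10·log₁₀[(1/T)·Σ tᵢ·10^(Lᵢ/10)] with T = 210 min.
Σ tᵢ·10^(Lᵢ/10) = 90·10^(88/10) + 40·10^(71/10) + 20·10^(92/10) + 60·10^(84/10) = 1.041e+11.
L_eq = 10·log₁₀(1.041e+11/210) = 86.95 dB.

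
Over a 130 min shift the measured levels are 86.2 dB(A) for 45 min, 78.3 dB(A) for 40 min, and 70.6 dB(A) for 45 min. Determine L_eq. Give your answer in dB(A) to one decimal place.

82.3 dB(A)

L_eq = 10·log₁₀[(1/T)·Σ tᵢ·10^(Lᵢ/10)] with T = 130 min.
Σ tᵢ·10^(Lᵢ/10) = 45·10^(86.2/10) + 40·10^(78.3/10) + 45·10^(70.6/10) = 2.198e+10.
L_eq = 10·log₁₀(2.198e+10/130) = 82.28 dB(A).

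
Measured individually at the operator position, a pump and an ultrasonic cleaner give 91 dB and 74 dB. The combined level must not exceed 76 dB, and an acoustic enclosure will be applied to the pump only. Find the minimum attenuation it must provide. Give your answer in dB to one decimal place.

19.3 dB

The untreated sources together contribute 10^(74/10) = 2.512e+07, i.e. 74.00 dB.
To meet 76 dB overall, the treated pump may contribute at most 10^(76/10) − 2.512e+07 = 1.469e+07, i.e. 71.67 dB.
So the pump must be reduced from 91 to 71.67 dB: IL = 19.33 dB.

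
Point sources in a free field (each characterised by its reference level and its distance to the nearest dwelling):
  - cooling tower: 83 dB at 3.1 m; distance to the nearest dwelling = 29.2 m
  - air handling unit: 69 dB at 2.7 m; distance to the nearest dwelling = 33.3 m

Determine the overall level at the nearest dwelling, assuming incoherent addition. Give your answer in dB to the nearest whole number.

Apply inverse-square spreading to bring every level to the receiver, then sum 10^(L/10).
cooling tower: 83 − 20·log₁₀(29.2/3.1) = 83 − 19.48 = 63.52 dB.
air handling unit: 69 − 20·log₁₀(33.3/2.7) = 69 − 21.82 = 47.18 dB.
Σ 10^(L/10) = 2.301e+06 → L_total = 10·log₁₀(2.301e+06) = 63.62 dB.

64 dB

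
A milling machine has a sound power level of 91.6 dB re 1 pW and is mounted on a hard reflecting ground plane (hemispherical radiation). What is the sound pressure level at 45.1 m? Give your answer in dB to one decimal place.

50.5 dB

The power spreads over a hemisphere of area 2π·r², so L_p = L_w − 10·log₁₀(2π·r²).
2π·r² = 1.278e+04 m², 10·log₁₀ of that is 41.065 dB.
L_p = 91.6 − 41.065 = 50.53 dB.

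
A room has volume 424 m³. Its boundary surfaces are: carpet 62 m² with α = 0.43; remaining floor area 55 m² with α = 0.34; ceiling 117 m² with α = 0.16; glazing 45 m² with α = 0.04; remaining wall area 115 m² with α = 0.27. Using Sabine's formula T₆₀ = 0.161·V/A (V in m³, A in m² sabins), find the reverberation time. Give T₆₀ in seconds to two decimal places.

A = Σ Sᵢαᵢ = 62·0.43 + 55·0.34 + 117·0.16 + 45·0.04 + 115·0.27 = 96.93 m².
T₆₀ = 0.161 × 424 / 96.93 = 0.704 s.

0.70 s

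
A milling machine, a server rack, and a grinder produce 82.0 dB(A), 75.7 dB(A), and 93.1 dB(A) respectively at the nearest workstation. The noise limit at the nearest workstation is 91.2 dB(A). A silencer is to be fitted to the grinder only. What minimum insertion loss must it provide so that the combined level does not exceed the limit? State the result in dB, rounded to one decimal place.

The untreated sources together contribute 10^(82.0/10) + 10^(75.7/10) = 1.956e+08, i.e. 82.91 dB(A).
To meet 91.2 dB(A) overall, the treated grinder may contribute at most 10^(91.2/10) − 1.956e+08 = 1.123e+09, i.e. 90.50 dB(A).
Required insertion loss = 93.1 − 90.50 = 2.60 dB.

2.6 dB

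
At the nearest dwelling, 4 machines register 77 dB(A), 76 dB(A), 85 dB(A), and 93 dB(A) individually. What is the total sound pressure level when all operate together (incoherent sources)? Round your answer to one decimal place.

93.8 dB(A)

Incoherent sources combine by intensity addition: L_total = 10·log₁₀(Σ 10^(L_i/10)).
Σ 10^(L/10) = 10^(77/10) + 10^(76/10) + 10^(85/10) + 10^(93/10) = 2.401e+09.
L_total = 10·log₁₀(2.401e+09) = 93.80 dB(A).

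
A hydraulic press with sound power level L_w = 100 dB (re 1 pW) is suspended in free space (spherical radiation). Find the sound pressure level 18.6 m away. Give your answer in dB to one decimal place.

63.6 dB

The power spreads over a sphere of area 4π·r², so L_p = L_w − 10·log₁₀(4π·r²).
4π·r² = 4347 m², 10·log₁₀ of that is 36.382 dB.
L_p = 100 − 36.382 = 63.62 dB.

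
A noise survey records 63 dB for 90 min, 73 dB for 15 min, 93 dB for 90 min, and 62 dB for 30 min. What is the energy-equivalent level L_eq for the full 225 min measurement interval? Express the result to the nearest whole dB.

89 dB

The energy average is taken in the linear domain: L_eq = 10·log₁₀[(Σ tᵢ·10^(Lᵢ/10))/T], T = 225 min.
Σ tᵢ·10^(Lᵢ/10) = 90·10^(63/10) + 15·10^(73/10) + 90·10^(93/10) + 30·10^(62/10) = 1.801e+11.
L_eq = 10·log₁₀(1.801e+11/225) = 89.03 dB.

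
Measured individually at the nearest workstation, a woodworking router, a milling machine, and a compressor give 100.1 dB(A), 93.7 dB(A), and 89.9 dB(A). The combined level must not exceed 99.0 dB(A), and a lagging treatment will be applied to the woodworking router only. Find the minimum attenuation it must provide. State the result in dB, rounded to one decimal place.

The untreated sources together contribute 10^(93.7/10) + 10^(89.9/10) = 3.321e+09, i.e. 95.21 dB(A).
The limit corresponds to 10^(99.0/10) = 7.943e+09; subtracting the fixed part leaves 4.622e+09 for the woodworking router, i.e. 96.65 dB(A).
Required insertion loss = 100.1 − 96.65 = 3.45 dB.

3.5 dB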